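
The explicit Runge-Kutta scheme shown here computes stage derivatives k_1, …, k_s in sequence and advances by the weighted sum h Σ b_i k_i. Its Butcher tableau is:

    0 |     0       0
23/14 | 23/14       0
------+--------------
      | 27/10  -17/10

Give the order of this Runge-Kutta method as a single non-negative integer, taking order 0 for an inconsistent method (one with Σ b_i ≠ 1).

1

b = (27/10, -17/10)
c = (0, 23/14)
Σ b_i: 27/10·1 + (-17/10)·1 = 1 ✓
b·c: (-17/10)·23/14 = -391/140 ≠ 1/2 ⇒ order 1.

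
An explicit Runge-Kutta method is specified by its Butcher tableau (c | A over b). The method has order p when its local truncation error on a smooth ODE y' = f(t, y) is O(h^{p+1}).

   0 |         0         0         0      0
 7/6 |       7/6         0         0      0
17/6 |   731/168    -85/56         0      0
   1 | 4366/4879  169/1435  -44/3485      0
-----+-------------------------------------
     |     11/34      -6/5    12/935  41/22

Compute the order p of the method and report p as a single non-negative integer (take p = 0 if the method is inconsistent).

4

b = (11/34, -6/5, 12/935, 41/22)
c = (0, 7/6, 17/6, 1)
Ac = (0, 0, -85/48, 25/246)
Σ b_i: 11/34·1 + (-6/5)·1 + 12/935·1 + 41/22·1 = 1 ✓
b·c: (-6/5)·7/6 + 12/935·17/6 + 41/22·1 = 1/2 ✓
b·c²: (-6/5)·49/36 + 12/935·289/36 + 41/22·1 = 1/3 ✓
b·Ac: 12/935·(-85/48) + 41/22·25/246 = 1/6 ✓
b·c³: (-6/5)·343/216 + 12/935·4913/216 + 41/22·1 = 1/4 ✓
b·(c∘Ac): 12/935·(-1445/288) + 41/22·25/246 = 1/8 ✓
b·Ac²: 12/935·(-595/288) + 41/22·29/492 = 1/12 ✓
b·A²c: 41/22·11/492 = 1/24 ✓; 4 stages ⇒ order 4.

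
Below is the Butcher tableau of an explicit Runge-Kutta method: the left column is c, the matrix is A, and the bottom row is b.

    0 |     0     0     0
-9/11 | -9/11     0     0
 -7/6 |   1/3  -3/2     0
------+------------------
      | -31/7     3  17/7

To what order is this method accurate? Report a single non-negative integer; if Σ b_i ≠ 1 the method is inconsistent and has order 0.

b = (-31/7, 3, 17/7)
c = (0, -9/11, -7/6)
Ac = (0, 0, 27/22)
Σ b_i: (-31/7)·1 + 3·1 + 17/7·1 = 1 ✓
b·c: 3·(-9/11) + 17/7·(-7/6) = -349/66 ≠ 1/2 ⇒ order 1.

1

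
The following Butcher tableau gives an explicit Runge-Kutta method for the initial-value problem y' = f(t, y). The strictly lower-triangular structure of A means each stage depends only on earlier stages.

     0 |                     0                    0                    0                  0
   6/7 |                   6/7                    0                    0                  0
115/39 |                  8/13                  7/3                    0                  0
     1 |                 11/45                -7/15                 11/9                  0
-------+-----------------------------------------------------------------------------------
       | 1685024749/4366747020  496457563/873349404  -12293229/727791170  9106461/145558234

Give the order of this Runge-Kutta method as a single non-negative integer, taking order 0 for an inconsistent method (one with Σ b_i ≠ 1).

3

b = (1685024749/4366747020, 496457563/873349404, -12293229/727791170, 9106461/145558234)
c = (0, 6/7, 115/39, 1)
Ac = (0, 0, 2, 5623/1755)
Σ b_i: 1685024749/4366747020·1 + 496457563/873349404·1 + (-12293229/727791170)·1 + 9106461/145558234·1 = 1 ✓
b·c: 496457563/873349404·6/7 + (-12293229/727791170)·115/39 + 9106461/145558234·1 = 1/2 ✓
b·c²: 496457563/873349404·36/49 + (-12293229/727791170)·13225/1521 + 9106461/145558234·1 = 1/3 ✓
b·Ac: (-12293229/727791170)·2 + 9106461/145558234·5623/1755 = 1/6 ✓
b·c³: 496457563/873349404·216/343 + (-12293229/727791170)·1520875/59319 + 9106461/145558234·1 = -747020086/59606096823 ≠ 1/4 ⇒ order 3.
b·(c∘Ac): (-12293229/727791170)·230/39 + 9106461/145558234·5623/1755 = 220159369/2183373510 ≠ 1/8
b·Ac²: (-12293229/727791170)·12/7 + 9106461/145558234·4927357/479115 = 73250256773/119212193646 ≠ 1/12
b·A²c: 9106461/145558234·22/9 = 11130119/72779117 ≠ 1/24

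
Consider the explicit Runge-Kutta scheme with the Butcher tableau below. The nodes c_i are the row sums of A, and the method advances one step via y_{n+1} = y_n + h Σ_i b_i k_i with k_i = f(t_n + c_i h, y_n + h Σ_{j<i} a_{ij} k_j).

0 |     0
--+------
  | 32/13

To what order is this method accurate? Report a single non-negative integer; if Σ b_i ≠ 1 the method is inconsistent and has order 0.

b = (32/13)
c = (0)
Σ b_i: 32/13·1 = 32/13 ≠ 1 ⇒ order 0.

0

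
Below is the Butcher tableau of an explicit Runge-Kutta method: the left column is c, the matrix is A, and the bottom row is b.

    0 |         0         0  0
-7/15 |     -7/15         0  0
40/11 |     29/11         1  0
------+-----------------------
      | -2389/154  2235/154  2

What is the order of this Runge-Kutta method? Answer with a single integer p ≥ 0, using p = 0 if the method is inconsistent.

b = (-2389/154, 2235/154, 2)
c = (0, -7/15, 40/11)
Ac = (0, 0, -7/15)
Σ b_i: (-2389/154)·1 + 2235/154·1 + 2·1 = 1 ✓
b·c: 2235/154·(-7/15) + 2·40/11 = 1/2 ✓
b·c²: 2235/154·49/225 + 2·1600/121 = 107473/3630 ≠ 1/3 ⇒ order 2.
b·Ac: 2·(-7/15) = -14/15 ≠ 1/6

2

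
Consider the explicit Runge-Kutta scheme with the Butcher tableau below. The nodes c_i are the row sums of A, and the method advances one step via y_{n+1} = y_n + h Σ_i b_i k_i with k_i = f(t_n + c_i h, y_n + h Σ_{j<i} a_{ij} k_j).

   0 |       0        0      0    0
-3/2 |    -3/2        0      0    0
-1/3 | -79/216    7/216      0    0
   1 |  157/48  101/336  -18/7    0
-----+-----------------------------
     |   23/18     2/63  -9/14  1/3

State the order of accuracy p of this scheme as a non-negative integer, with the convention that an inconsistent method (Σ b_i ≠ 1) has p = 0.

4

b = (23/18, 2/63, -9/14, 1/3)
c = (0, -3/2, -1/3, 1)
Ac = (0, 0, -7/144, 13/32)
Σ b_i: 23/18·1 + 2/63·1 + (-9/14)·1 + 1/3·1 = 1 ✓
b·c: 2/63·(-3/2) + (-9/14)·(-1/3) + 1/3·1 = 1/2 ✓
b·c²: 2/63·9/4 + (-9/14)·1/9 + 1/3·1 = 1/3 ✓
b·Ac: (-9/14)·(-7/144) + 1/3·13/32 = 1/6 ✓
b·c³: 2/63·(-27/8) + (-9/14)·(-1/27) + 1/3·1 = 1/4 ✓
b·(c∘Ac): (-9/14)·7/432 + 1/3·13/32 = 1/8 ✓
b·Ac²: (-9/14)·7/96 + 1/3·25/64 = 1/12 ✓
b·A²c: 1/3·1/8 = 1/24 ✓; 4 stages ⇒ order 4.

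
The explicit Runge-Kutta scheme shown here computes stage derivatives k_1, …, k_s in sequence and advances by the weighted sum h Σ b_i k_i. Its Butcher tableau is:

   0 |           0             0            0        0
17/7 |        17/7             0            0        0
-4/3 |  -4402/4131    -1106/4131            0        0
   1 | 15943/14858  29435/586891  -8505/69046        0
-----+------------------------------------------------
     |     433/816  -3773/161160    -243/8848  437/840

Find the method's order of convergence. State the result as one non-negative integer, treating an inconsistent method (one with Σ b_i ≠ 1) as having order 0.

4

b = (433/816, -3773/161160, -243/8848, 437/840)
c = (0, 17/7, -4/3, 1)
Ac = (0, 0, -158/243, 125/437)
Σ b_i: 433/816·1 + (-3773/161160)·1 + (-243/8848)·1 + 437/840·1 = 1 ✓
b·c: (-3773/161160)·17/7 + (-243/8848)·(-4/3) + 437/840·1 = 1/2 ✓
b·c²: (-3773/161160)·289/49 + (-243/8848)·16/9 + 437/840·1 = 1/3 ✓
b·Ac: (-243/8848)·(-158/243) + 437/840·125/437 = 1/6 ✓
b·c³: (-3773/161160)·4913/343 + (-243/8848)·(-64/27) + 437/840·1 = 1/4 ✓
b·(c∘Ac): (-243/8848)·632/729 + 437/840·125/437 = 1/8 ✓
b·Ac²: (-243/8848)·(-2686/1701) + 437/840·235/3059 = 1/12 ✓
b·A²c: 437/840·35/437 = 1/24 ✓; 4 stages ⇒ order 4.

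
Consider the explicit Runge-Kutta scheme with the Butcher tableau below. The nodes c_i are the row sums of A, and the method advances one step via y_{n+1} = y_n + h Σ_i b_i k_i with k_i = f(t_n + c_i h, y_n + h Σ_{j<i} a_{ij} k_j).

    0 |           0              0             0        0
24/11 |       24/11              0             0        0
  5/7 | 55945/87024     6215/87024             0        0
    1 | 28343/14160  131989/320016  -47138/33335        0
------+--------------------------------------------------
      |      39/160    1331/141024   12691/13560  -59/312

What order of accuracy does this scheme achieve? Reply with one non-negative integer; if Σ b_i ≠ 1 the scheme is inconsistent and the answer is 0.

b = (39/160, 1331/141024, 12691/13560, -59/312)
c = (0, 24/11, 5/7, 1)
Ac = (0, 0, 565/3626, -13/118)
Σ b_i: 39/160·1 + 1331/141024·1 + 12691/13560·1 + (-59/312)·1 = 1 ✓
b·c: 1331/141024·24/11 + 12691/13560·5/7 + (-59/312)·1 = 1/2 ✓
b·c²: 1331/141024·576/121 + 12691/13560·25/49 + (-59/312)·1 = 1/3 ✓
b·Ac: 12691/13560·565/3626 + (-59/312)·(-13/118) = 1/6 ✓
b·c³: 1331/141024·13824/1331 + 12691/13560·125/343 + (-59/312)·1 = 1/4 ✓
b·(c∘Ac): 12691/13560·2825/25382 + (-59/312)·(-13/118) = 1/8 ✓
b·Ac²: 12691/13560·6780/19943 + (-59/312)·806/649 = 1/12 ✓
b·A²c: (-59/312)·(-13/59) = 1/24 ✓; 4 stages ⇒ order 4.

4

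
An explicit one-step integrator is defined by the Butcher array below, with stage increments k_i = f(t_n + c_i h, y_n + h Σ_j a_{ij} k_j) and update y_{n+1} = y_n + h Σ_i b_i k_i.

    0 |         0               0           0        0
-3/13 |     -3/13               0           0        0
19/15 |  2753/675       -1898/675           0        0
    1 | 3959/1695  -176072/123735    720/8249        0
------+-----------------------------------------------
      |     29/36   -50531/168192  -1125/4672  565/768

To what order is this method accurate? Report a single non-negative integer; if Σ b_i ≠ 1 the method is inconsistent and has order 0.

b = (29/36, -50531/168192, -1125/4672, 565/768)
c = (0, -3/13, 19/15, 1)
Ac = (0, 0, 146/225, 248/565)
Σ b_i: 29/36·1 + (-50531/168192)·1 + (-1125/4672)·1 + 565/768·1 = 1 ✓
b·c: (-50531/168192)·(-3/13) + (-1125/4672)·19/15 + 565/768·1 = 1/2 ✓
b·c²: (-50531/168192)·9/169 + (-1125/4672)·361/225 + 565/768·1 = 1/3 ✓
b·Ac: (-1125/4672)·146/225 + 565/768·248/565 = 1/6 ✓
b·c³: (-50531/168192)·(-27/2197) + (-1125/4672)·6859/3375 + 565/768·1 = 1/4 ✓
b·(c∘Ac): (-1125/4672)·2774/3375 + 565/768·248/565 = 1/8 ✓
b·Ac²: (-1125/4672)·(-146/975) + 565/768·472/7345 = 1/12 ✓
b·A²c: 565/768·32/565 = 1/24 ✓; 4 stages ⇒ order 4.

4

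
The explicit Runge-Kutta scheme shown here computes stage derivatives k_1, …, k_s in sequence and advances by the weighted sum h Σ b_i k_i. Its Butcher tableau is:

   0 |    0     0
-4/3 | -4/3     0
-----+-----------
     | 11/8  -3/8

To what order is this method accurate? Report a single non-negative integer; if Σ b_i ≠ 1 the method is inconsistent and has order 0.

2

b = (11/8, -3/8)
c = (0, -4/3)
Σ b_i: 11/8·1 + (-3/8)·1 = 1 ✓
b·c: (-3/8)·(-4/3) = 1/2 ✓; 2 stages ⇒ order 2.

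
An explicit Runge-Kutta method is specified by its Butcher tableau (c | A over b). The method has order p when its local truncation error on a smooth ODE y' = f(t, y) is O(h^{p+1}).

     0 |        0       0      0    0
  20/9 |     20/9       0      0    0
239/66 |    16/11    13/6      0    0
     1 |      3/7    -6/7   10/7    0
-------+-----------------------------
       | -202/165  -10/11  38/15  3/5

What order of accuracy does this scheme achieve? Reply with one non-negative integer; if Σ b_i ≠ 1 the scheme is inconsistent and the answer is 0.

b = (-202/165, -10/11, 38/15, 3/5)
c = (0, 20/9, 239/66, 1)
Ac = (0, 0, 130/27, 755/231)
Σ b_i: (-202/165)·1 + (-10/11)·1 + 38/15·1 + 3/5·1 = 1 ✓
b·c: (-10/11)·20/9 + 38/15·239/66 + 3/5·1 = 3838/495 ≠ 1/2 ⇒ order 1.

1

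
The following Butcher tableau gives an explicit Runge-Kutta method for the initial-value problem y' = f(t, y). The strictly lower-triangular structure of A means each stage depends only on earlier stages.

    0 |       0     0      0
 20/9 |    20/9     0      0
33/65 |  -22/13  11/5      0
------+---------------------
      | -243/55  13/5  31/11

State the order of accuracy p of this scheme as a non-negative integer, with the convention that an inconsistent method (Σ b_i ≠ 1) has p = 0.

b = (-243/55, 13/5, 31/11)
c = (0, 20/9, 33/65)
Ac = (0, 0, 44/9)
Σ b_i: (-243/55)·1 + 13/5·1 + 31/11·1 = 1 ✓
b·c: 13/5·20/9 + 31/11·33/65 = 4217/585 ≠ 1/2 ⇒ order 1.

1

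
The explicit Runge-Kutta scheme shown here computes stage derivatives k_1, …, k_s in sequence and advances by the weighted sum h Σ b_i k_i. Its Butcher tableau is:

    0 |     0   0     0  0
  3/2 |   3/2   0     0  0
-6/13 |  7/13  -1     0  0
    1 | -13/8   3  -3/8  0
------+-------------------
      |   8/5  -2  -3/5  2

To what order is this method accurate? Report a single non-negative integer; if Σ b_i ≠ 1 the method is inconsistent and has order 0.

1

b = (8/5, -2, -3/5, 2)
c = (0, 3/2, -6/13, 1)
Ac = (0, 0, -3/2, 243/52)
Σ b_i: 8/5·1 + (-2)·1 + (-3/5)·1 + 2·1 = 1 ✓
b·c: (-2)·3/2 + (-3/5)·(-6/13) + 2·1 = -47/65 ≠ 1/2 ⇒ order 1.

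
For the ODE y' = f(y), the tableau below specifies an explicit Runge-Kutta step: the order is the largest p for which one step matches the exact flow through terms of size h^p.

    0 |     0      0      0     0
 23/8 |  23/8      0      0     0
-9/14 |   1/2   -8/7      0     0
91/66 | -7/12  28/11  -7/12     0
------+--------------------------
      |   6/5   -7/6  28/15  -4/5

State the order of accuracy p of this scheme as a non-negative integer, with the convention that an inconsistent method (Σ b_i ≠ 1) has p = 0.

0

b = (6/5, -7/6, 28/15, -4/5)
c = (0, 23/8, -9/14, 91/66)
Ac = (0, 0, -23/7, 677/88)
Σ b_i: 6/5·1 + (-7/6)·1 + 28/15·1 + (-4/5)·1 = 11/10 ≠ 1 ⇒ order 0.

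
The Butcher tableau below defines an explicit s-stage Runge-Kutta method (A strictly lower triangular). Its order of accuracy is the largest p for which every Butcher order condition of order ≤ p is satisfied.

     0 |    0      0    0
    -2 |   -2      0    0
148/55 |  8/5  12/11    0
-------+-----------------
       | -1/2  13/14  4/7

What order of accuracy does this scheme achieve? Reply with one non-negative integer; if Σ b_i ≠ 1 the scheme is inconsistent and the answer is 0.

b = (-1/2, 13/14, 4/7)
c = (0, -2, 148/55)
Ac = (0, 0, -24/11)
Σ b_i: (-1/2)·1 + 13/14·1 + 4/7·1 = 1 ✓
b·c: 13/14·(-2) + 4/7·148/55 = -123/385 ≠ 1/2 ⇒ order 1.

1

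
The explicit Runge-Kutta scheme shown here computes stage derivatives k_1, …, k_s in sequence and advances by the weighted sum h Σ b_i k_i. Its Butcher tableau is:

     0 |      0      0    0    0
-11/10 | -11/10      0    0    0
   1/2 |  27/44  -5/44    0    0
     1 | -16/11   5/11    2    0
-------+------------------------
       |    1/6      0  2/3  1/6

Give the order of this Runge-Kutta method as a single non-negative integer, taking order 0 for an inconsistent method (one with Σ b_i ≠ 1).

4

b = (1/6, 0, 2/3, 1/6)
c = (0, -11/10, 1/2, 1)
Ac = (0, 0, 1/8, 1/2)
Σ b_i: 1/6·1 + 2/3·1 + 1/6·1 = 1 ✓
b·c: 2/3·1/2 + 1/6·1 = 1/2 ✓
b·c²: 2/3·1/4 + 1/6·1 = 1/3 ✓
b·Ac: 2/3·1/8 + 1/6·1/2 = 1/6 ✓
b·c³: 2/3·1/8 + 1/6·1 = 1/4 ✓
b·(c∘Ac): 2/3·1/16 + 1/6·1/2 = 1/8 ✓
b·Ac²: 2/3·(-11/80) + 1/6·21/20 = 1/12 ✓
b·A²c: 1/6·1/4 = 1/24 ✓; 4 stages ⇒ order 4.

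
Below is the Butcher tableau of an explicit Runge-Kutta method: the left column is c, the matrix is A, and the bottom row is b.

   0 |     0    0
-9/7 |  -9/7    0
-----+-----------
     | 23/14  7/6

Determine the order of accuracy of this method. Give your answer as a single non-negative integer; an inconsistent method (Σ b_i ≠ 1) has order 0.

b = (23/14, 7/6)
c = (0, -9/7)
Σ b_i: 23/14·1 + 7/6·1 = 59/21 ≠ 1 ⇒ order 0.

0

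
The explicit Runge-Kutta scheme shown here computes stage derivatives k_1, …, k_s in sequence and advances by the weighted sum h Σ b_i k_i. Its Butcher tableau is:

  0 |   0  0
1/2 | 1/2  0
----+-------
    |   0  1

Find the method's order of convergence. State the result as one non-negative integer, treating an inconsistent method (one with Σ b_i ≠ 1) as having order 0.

b = (0, 1)
c = (0, 1/2)
Σ b_i: 1·1 = 1 ✓
b·c: 1·1/2 = 1/2 ✓; 2 stages ⇒ order 2.

2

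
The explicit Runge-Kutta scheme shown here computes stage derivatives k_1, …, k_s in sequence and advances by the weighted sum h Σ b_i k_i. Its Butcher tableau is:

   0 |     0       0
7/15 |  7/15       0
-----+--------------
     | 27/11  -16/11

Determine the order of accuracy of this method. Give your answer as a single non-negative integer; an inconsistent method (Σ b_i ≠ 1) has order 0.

1

b = (27/11, -16/11)
c = (0, 7/15)
Σ b_i: 27/11·1 + (-16/11)·1 = 1 ✓
b·c: (-16/11)·7/15 = -112/165 ≠ 1/2 ⇒ order 1.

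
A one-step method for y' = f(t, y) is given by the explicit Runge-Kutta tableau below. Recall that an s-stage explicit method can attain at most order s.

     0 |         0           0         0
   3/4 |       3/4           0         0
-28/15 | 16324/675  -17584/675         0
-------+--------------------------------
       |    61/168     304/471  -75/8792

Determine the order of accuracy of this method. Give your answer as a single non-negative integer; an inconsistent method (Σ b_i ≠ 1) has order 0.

3

b = (61/168, 304/471, -75/8792)
c = (0, 3/4, -28/15)
Ac = (0, 0, -4396/225)
Σ b_i: 61/168·1 + 304/471·1 + (-75/8792)·1 = 1 ✓
b·c: 304/471·3/4 + (-75/8792)·(-28/15) = 1/2 ✓
b·c²: 304/471·9/16 + (-75/8792)·784/225 = 1/3 ✓
b·Ac: (-75/8792)·(-4396/225) = 1/6 ✓; 3 stages ⇒ order 3.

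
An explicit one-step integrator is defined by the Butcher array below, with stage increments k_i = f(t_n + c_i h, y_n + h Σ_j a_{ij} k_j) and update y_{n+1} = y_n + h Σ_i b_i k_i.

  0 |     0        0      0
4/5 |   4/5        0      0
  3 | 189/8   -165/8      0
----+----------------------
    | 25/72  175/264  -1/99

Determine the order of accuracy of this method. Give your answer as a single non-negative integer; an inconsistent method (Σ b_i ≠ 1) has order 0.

3

b = (25/72, 175/264, -1/99)
c = (0, 4/5, 3)
Ac = (0, 0, -33/2)
Σ b_i: 25/72·1 + 175/264·1 + (-1/99)·1 = 1 ✓
b·c: 175/264·4/5 + (-1/99)·3 = 1/2 ✓
b·c²: 175/264·16/25 + (-1/99)·9 = 1/3 ✓
b·Ac: (-1/99)·(-33/2) = 1/6 ✓; 3 stages ⇒ order 3.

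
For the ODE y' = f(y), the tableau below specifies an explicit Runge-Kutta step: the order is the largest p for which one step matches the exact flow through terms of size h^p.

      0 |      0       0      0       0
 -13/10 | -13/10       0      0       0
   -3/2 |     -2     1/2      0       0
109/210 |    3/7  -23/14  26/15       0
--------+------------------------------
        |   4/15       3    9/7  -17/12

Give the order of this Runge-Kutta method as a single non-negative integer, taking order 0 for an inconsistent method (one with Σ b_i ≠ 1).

b = (4/15, 3, 9/7, -17/12)
c = (0, -13/10, -3/2, 109/210)
Ac = (0, 0, -13/20, -13/28)
Σ b_i: 4/15·1 + 3·1 + 9/7·1 + (-17/12)·1 = 439/140 ≠ 1 ⇒ order 0.

0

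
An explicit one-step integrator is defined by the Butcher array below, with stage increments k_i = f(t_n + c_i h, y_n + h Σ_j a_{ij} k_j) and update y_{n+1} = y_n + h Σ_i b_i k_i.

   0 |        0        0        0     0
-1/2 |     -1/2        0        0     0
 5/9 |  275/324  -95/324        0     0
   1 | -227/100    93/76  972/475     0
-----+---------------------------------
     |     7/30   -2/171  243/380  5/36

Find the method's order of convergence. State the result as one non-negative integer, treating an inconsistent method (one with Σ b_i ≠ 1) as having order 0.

4

b = (7/30, -2/171, 243/380, 5/36)
c = (0, -1/2, 5/9, 1)
Ac = (0, 0, 95/648, 21/40)
Σ b_i: 7/30·1 + (-2/171)·1 + 243/380·1 + 5/36·1 = 1 ✓
b·c: (-2/171)·(-1/2) + 243/380·5/9 + 5/36·1 = 1/2 ✓
b·c²: (-2/171)·1/4 + 243/380·25/81 + 5/36·1 = 1/3 ✓
b·Ac: 243/380·95/648 + 5/36·21/40 = 1/6 ✓
b·c³: (-2/171)·(-1/8) + 243/380·125/729 + 5/36·1 = 1/4 ✓
b·(c∘Ac): 243/380·475/5832 + 5/36·21/40 = 1/8 ✓
b·Ac²: 243/380·(-95/1296) + 5/36·15/16 = 1/12 ✓
b·A²c: 5/36·3/10 = 1/24 ✓; 4 stages ⇒ order 4.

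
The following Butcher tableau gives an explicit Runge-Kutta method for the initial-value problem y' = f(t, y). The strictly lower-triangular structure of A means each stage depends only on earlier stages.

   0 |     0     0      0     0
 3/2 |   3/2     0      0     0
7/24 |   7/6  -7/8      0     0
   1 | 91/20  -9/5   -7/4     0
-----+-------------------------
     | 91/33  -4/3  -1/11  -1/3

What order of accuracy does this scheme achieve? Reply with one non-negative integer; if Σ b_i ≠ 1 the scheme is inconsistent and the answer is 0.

1

b = (91/33, -4/3, -1/11, -1/3)
c = (0, 3/2, 7/24, 1)
Ac = (0, 0, -21/16, -1541/480)
Σ b_i: 91/33·1 + (-4/3)·1 + (-1/11)·1 + (-1/3)·1 = 1 ✓
b·c: (-4/3)·3/2 + (-1/11)·7/24 + (-1/3)·1 = -623/264 ≠ 1/2 ⇒ order 1.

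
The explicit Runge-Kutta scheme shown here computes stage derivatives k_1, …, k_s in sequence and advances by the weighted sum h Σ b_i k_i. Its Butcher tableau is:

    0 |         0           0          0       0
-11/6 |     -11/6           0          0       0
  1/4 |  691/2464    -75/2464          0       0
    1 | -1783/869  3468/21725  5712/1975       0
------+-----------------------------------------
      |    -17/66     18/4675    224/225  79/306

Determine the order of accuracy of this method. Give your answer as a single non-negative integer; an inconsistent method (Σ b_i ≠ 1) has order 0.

b = (-17/66, 18/4675, 224/225, 79/306)
c = (0, -11/6, 1/4, 1)
Ac = (0, 0, 25/448, 34/79)
Σ b_i: (-17/66)·1 + 18/4675·1 + 224/225·1 + 79/306·1 = 1 ✓
b·c: 18/4675·(-11/6) + 224/225·1/4 + 79/306·1 = 1/2 ✓
b·c²: 18/4675·121/36 + 224/225·1/16 + 79/306·1 = 1/3 ✓
b·Ac: 224/225·25/448 + 79/306·34/79 = 1/6 ✓
b·c³: 18/4675·(-1331/216) + 224/225·1/64 + 79/306·1 = 1/4 ✓
b·(c∘Ac): 224/225·25/1792 + 79/306·34/79 = 1/8 ✓
b·Ac²: 224/225·(-275/2688) + 79/306·170/237 = 1/12 ✓
b·A²c: 79/306·51/316 = 1/24 ✓; 4 stages ⇒ order 4.

4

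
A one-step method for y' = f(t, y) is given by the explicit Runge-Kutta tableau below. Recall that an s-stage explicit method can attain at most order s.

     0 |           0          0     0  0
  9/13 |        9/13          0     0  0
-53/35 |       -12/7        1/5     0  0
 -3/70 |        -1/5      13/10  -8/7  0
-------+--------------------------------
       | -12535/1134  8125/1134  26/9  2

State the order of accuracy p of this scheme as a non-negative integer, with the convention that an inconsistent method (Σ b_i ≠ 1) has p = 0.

2

b = (-12535/1134, 8125/1134, 26/9, 2)
c = (0, 9/13, -53/35, -3/70)
Ac = (0, 0, 9/65, 1289/490)
Σ b_i: (-12535/1134)·1 + 8125/1134·1 + 26/9·1 + 2·1 = 1 ✓
b·c: 8125/1134·9/13 + 26/9·(-53/35) + 2·(-3/70) = 1/2 ✓
b·c²: 8125/1134·81/169 + 26/9·2809/1225 + 2·9/4900 = 1442156/143325 ≠ 1/3 ⇒ order 2.
b·Ac: 26/9·9/65 + 2·1289/490 = 1387/245 ≠ 1/6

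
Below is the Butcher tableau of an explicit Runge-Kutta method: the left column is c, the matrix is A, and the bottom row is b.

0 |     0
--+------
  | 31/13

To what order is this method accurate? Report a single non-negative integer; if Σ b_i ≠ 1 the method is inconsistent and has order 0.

b = (31/13)
c = (0)
Σ b_i: 31/13·1 = 31/13 ≠ 1 ⇒ order 0.

0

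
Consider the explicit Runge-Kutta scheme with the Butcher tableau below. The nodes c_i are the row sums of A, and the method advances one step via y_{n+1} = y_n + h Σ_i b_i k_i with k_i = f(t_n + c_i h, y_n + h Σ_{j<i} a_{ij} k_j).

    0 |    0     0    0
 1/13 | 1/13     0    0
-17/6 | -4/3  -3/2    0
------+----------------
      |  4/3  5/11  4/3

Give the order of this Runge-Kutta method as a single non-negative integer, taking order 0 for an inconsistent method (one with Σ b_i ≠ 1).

b = (4/3, 5/11, 4/3)
c = (0, 1/13, -17/6)
Ac = (0, 0, -3/26)
Σ b_i: 4/3·1 + 5/11·1 + 4/3·1 = 103/33 ≠ 1 ⇒ order 0.

0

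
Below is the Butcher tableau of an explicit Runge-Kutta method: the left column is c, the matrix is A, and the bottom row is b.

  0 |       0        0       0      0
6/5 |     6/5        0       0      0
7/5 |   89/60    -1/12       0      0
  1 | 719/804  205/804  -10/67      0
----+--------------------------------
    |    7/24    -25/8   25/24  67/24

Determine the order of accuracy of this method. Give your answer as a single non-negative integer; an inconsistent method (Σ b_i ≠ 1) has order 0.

4

b = (7/24, -25/8, 25/24, 67/24)
c = (0, 6/5, 7/5, 1)
Ac = (0, 0, -1/10, 13/134)
Σ b_i: 7/24·1 + (-25/8)·1 + 25/24·1 + 67/24·1 = 1 ✓
b·c: (-25/8)·6/5 + 25/24·7/5 + 67/24·1 = 1/2 ✓
b·c²: (-25/8)·36/25 + 25/24·49/25 + 67/24·1 = 1/3 ✓
b·Ac: 25/24·(-1/10) + 67/24·13/134 = 1/6 ✓
b·c³: (-25/8)·216/125 + 25/24·343/125 + 67/24·1 = 1/4 ✓
b·(c∘Ac): 25/24·(-7/50) + 67/24·13/134 = 1/8 ✓
b·Ac²: 25/24·(-3/25) + 67/24·5/67 = 1/12 ✓
b·A²c: 67/24·1/67 = 1/24 ✓; 4 stages ⇒ order 4.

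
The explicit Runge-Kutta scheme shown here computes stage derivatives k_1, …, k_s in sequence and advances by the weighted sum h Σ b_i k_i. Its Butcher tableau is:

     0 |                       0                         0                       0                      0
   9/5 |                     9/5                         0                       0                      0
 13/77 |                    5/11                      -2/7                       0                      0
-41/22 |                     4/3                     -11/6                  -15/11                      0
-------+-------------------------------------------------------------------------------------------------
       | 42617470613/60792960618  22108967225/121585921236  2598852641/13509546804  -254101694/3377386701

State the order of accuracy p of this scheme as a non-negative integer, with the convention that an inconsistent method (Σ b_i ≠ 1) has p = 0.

b = (42617470613/60792960618, 22108967225/121585921236, 2598852641/13509546804, -254101694/3377386701)
c = (0, 9/5, 13/77, -41/22)
Ac = (0, 0, -18/35, -29901/8470)
Σ b_i: 42617470613/60792960618·1 + 22108967225/121585921236·1 + 2598852641/13509546804·1 + (-254101694/3377386701)·1 = 1 ✓
b·c: 22108967225/121585921236·9/5 + 2598852641/13509546804·13/77 + (-254101694/3377386701)·(-41/22) = 1/2 ✓
b·c²: 22108967225/121585921236·81/25 + 2598852641/13509546804·169/5929 + (-254101694/3377386701)·1681/484 = 1/3 ✓
b·Ac: 2598852641/13509546804·(-18/35) + (-254101694/3377386701)·(-29901/8470) = 1/6 ✓
b·c³: 22108967225/121585921236·729/125 + 2598852641/13509546804·2197/456533 + (-254101694/3377386701)·(-68921/10648) = 619494140231/400090424580 ≠ 1/4 ⇒ order 3.
b·(c∘Ac): 2598852641/13509546804·(-234/2695) + (-254101694/3377386701)·1225941/186340 = -31682966599/61918756185 ≠ 1/8
b·Ac²: 2598852641/13509546804·(-162/175) + (-254101694/3377386701)·(-19496793/3260950) = 18120508669/66681737430 ≠ 1/12
b·A²c: (-254101694/3377386701)·54/77 = -19800132/375265189 ≠ 1/24

3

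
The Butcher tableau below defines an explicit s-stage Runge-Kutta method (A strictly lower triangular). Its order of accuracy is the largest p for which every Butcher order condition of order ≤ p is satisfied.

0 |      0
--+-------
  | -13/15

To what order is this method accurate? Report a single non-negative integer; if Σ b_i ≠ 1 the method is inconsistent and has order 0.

b = (-13/15)
c = (0)
Σ b_i: (-13/15)·1 = -13/15 ≠ 1 ⇒ order 0.

0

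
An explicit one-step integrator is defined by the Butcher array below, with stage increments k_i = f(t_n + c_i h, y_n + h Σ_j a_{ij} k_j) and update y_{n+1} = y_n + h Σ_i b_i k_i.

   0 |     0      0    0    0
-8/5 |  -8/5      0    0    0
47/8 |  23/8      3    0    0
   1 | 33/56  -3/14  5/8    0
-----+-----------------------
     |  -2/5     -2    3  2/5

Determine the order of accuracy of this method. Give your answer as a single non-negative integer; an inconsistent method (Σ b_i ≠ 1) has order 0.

b = (-2/5, -2, 3, 2/5)
c = (0, -8/5, 47/8, 1)
Ac = (0, 0, -24/5, 8993/2240)
Σ b_i: (-2/5)·1 + (-2)·1 + 3·1 + 2/5·1 = 1 ✓
b·c: (-2)·(-8/5) + 3·47/8 + 2/5·1 = 849/40 ≠ 1/2 ⇒ order 1.

1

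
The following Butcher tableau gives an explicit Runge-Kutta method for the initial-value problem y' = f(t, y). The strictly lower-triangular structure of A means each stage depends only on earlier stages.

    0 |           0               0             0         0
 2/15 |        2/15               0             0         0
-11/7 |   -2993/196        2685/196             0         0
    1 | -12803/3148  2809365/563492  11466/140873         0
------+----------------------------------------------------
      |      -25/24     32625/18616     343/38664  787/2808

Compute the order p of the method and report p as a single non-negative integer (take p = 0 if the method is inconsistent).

4

b = (-25/24, 32625/18616, 343/38664, 787/2808)
c = (0, 2/15, -11/7, 1)
Ac = (0, 0, 179/98, 845/1574)
Σ b_i: (-25/24)·1 + 32625/18616·1 + 343/38664·1 + 787/2808·1 = 1 ✓
b·c: 32625/18616·2/15 + 343/38664·(-11/7) + 787/2808·1 = 1/2 ✓
b·c²: 32625/18616·4/225 + 343/38664·121/49 + 787/2808·1 = 1/3 ✓
b·Ac: 343/38664·179/98 + 787/2808·845/1574 = 1/6 ✓
b·c³: 32625/18616·8/3375 + 343/38664·(-1331/343) + 787/2808·1 = 1/4 ✓
b·(c∘Ac): 343/38664·(-1969/686) + 787/2808·845/1574 = 1/8 ✓
b·Ac²: 343/38664·179/735 + 787/2808·3419/11805 = 1/12 ✓
b·A²c: 787/2808·117/787 = 1/24 ✓; 4 stages ⇒ order 4.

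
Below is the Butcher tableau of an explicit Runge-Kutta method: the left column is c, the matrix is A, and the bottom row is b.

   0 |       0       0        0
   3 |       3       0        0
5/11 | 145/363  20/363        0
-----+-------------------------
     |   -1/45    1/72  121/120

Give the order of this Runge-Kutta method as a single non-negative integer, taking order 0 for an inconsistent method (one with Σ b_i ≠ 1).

3

b = (-1/45, 1/72, 121/120)
c = (0, 3, 5/11)
Ac = (0, 0, 20/121)
Σ b_i: (-1/45)·1 + 1/72·1 + 121/120·1 = 1 ✓
b·c: 1/72·3 + 121/120·5/11 = 1/2 ✓
b·c²: 1/72·9 + 121/120·25/121 = 1/3 ✓
b·Ac: 121/120·20/121 = 1/6 ✓; 3 stages ⇒ order 3.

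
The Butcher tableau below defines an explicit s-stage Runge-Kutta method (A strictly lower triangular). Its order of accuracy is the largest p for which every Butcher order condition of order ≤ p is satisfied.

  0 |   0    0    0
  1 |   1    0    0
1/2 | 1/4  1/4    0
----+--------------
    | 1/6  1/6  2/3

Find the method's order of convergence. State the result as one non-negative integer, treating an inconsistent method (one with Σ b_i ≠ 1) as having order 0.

b = (1/6, 1/6, 2/3)
c = (0, 1, 1/2)
Ac = (0, 0, 1/4)
Σ b_i: 1/6·1 + 1/6·1 + 2/3·1 = 1 ✓
b·c: 1/6·1 + 2/3·1/2 = 1/2 ✓
b·c²: 1/6·1 + 2/3·1/4 = 1/3 ✓
b·Ac: 2/3·1/4 = 1/6 ✓; 3 stages ⇒ order 3.

3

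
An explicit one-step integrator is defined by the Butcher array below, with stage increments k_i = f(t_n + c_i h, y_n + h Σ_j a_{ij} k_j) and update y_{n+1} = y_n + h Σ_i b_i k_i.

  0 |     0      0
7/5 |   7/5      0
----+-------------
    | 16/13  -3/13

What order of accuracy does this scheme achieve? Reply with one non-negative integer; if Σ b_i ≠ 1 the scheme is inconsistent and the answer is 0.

1

b = (16/13, -3/13)
c = (0, 7/5)
Σ b_i: 16/13·1 + (-3/13)·1 = 1 ✓
b·c: (-3/13)·7/5 = -21/65 ≠ 1/2 ⇒ order 1.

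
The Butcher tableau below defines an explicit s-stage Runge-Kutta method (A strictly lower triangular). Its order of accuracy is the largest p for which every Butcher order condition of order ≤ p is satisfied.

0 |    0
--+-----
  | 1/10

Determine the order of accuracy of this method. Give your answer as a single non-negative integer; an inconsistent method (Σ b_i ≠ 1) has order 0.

0

b = (1/10)
c = (0)
Σ b_i: 1/10·1 = 1/10 ≠ 1 ⇒ order 0.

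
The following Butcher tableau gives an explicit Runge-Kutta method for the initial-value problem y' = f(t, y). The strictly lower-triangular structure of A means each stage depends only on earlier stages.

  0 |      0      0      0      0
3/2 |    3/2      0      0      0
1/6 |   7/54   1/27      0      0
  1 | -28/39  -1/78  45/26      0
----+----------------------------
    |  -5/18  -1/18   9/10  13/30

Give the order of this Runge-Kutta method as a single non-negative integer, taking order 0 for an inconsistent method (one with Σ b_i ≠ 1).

b = (-5/18, -1/18, 9/10, 13/30)
c = (0, 3/2, 1/6, 1)
Ac = (0, 0, 1/18, 7/26)
Σ b_i: (-5/18)·1 + (-1/18)·1 + 9/10·1 + 13/30·1 = 1 ✓
b·c: (-1/18)·3/2 + 9/10·1/6 + 13/30·1 = 1/2 ✓
b·c²: (-1/18)·9/4 + 9/10·1/36 + 13/30·1 = 1/3 ✓
b·Ac: 9/10·1/18 + 13/30·7/26 = 1/6 ✓
b·c³: (-1/18)·27/8 + 9/10·1/216 + 13/30·1 = 1/4 ✓
b·(c∘Ac): 9/10·1/108 + 13/30·7/26 = 1/8 ✓
b·Ac²: 9/10·1/12 + 13/30·1/52 = 1/12 ✓
b·A²c: 13/30·5/52 = 1/24 ✓; 4 stages ⇒ order 4.

4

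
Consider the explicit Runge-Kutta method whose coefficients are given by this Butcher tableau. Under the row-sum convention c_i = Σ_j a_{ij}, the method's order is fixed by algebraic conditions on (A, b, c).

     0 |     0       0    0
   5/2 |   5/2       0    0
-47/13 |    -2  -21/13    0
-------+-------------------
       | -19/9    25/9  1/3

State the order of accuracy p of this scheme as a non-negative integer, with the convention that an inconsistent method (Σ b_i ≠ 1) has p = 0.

b = (-19/9, 25/9, 1/3)
c = (0, 5/2, -47/13)
Ac = (0, 0, -105/26)
Σ b_i: (-19/9)·1 + 25/9·1 + 1/3·1 = 1 ✓
b·c: 25/9·5/2 + 1/3·(-47/13) = 1343/234 ≠ 1/2 ⇒ order 1.

1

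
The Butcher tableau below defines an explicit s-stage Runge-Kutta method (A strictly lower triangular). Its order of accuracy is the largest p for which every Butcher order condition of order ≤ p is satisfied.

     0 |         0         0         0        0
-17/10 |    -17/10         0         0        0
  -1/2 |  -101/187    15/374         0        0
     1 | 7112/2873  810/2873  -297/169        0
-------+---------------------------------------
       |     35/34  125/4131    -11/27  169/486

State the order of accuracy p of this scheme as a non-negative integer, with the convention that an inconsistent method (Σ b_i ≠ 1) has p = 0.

b = (35/34, 125/4131, -11/27, 169/486)
c = (0, -17/10, -1/2, 1)
Ac = (0, 0, -3/44, 135/338)
Σ b_i: 35/34·1 + 125/4131·1 + (-11/27)·1 + 169/486·1 = 1 ✓
b·c: 125/4131·(-17/10) + (-11/27)·(-1/2) + 169/486·1 = 1/2 ✓
b·c²: 125/4131·289/100 + (-11/27)·1/4 + 169/486·1 = 1/3 ✓
b·Ac: (-11/27)·(-3/44) + 169/486·135/338 = 1/6 ✓
b·c³: 125/4131·(-4913/1000) + (-11/27)·(-1/8) + 169/486·1 = 1/4 ✓
b·(c∘Ac): (-11/27)·3/88 + 169/486·135/338 = 1/8 ✓
b·Ac²: (-11/27)·51/440 + 169/486·1269/3380 = 1/12 ✓
b·A²c: 169/486·81/676 = 1/24 ✓; 4 stages ⇒ order 4.

4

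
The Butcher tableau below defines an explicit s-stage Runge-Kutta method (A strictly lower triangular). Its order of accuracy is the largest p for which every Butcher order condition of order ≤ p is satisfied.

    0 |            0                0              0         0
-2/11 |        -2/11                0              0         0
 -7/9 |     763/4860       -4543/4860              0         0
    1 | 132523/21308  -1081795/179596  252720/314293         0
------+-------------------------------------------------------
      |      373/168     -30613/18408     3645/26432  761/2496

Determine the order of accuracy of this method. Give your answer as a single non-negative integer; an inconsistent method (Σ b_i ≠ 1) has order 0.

b = (373/168, -30613/18408, 3645/26432, 761/2496)
c = (0, -2/11, -7/9, 1)
Ac = (0, 0, 413/2430, 715/1522)
Σ b_i: 373/168·1 + (-30613/18408)·1 + 3645/26432·1 + 761/2496·1 = 1 ✓
b·c: (-30613/18408)·(-2/11) + 3645/26432·(-7/9) + 761/2496·1 = 1/2 ✓
b·c²: (-30613/18408)·4/121 + 3645/26432·49/81 + 761/2496·1 = 1/3 ✓
b·Ac: 3645/26432·413/2430 + 761/2496·715/1522 = 1/6 ✓
b·c³: (-30613/18408)·(-8/1331) + 3645/26432·(-343/729) + 761/2496·1 = 1/4 ✓
b·(c∘Ac): 3645/26432·(-2891/21870) + 761/2496·715/1522 = 1/8 ✓
b·Ac²: 3645/26432·(-413/13365) + 761/2496·2405/8371 = 1/12 ✓
b·A²c: 761/2496·104/761 = 1/24 ✓; 4 stages ⇒ order 4.

4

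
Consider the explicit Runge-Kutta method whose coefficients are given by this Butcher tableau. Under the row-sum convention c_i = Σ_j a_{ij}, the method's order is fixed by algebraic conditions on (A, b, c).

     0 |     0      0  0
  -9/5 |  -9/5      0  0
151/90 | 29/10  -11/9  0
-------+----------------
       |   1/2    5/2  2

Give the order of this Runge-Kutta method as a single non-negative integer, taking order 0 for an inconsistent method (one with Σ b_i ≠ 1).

0

b = (1/2, 5/2, 2)
c = (0, -9/5, 151/90)
Ac = (0, 0, 11/5)
Σ b_i: 1/2·1 + 5/2·1 + 2·1 = 5 ≠ 1 ⇒ order 0.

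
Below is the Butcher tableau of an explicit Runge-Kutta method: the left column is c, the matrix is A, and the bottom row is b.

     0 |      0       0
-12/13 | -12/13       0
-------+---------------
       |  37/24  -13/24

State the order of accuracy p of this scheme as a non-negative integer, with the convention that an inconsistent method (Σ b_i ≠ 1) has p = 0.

b = (37/24, -13/24)
c = (0, -12/13)
Σ b_i: 37/24·1 + (-13/24)·1 = 1 ✓
b·c: (-13/24)·(-12/13) = 1/2 ✓; 2 stages ⇒ order 2.

2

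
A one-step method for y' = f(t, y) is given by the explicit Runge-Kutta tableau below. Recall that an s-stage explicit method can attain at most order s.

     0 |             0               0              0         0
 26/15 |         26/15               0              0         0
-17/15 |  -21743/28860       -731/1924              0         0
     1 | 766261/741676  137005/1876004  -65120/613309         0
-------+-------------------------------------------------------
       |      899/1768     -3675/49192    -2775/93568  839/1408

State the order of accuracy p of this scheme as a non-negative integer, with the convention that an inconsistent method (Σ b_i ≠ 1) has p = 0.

b = (899/1768, -3675/49192, -2775/93568, 839/1408)
c = (0, 26/15, -17/15, 1)
Ac = (0, 0, -731/1110, 1243/5034)
Σ b_i: 899/1768·1 + (-3675/49192)·1 + (-2775/93568)·1 + 839/1408·1 = 1 ✓
b·c: (-3675/49192)·26/15 + (-2775/93568)·(-17/15) + 839/1408·1 = 1/2 ✓
b·c²: (-3675/49192)·676/225 + (-2775/93568)·289/225 + 839/1408·1 = 1/3 ✓
b·Ac: (-2775/93568)·(-731/1110) + 839/1408·1243/5034 = 1/6 ✓
b·c³: (-3675/49192)·17576/3375 + (-2775/93568)·(-4913/3375) + 839/1408·1 = 1/4 ✓
b·(c∘Ac): (-2775/93568)·12427/16650 + 839/1408·1243/5034 = 1/8 ✓
b·Ac²: (-2775/93568)·(-9503/8325) + 839/1408·209/2517 = 1/12 ✓
b·A²c: 839/1408·176/2517 = 1/24 ✓; 4 stages ⇒ order 4.

4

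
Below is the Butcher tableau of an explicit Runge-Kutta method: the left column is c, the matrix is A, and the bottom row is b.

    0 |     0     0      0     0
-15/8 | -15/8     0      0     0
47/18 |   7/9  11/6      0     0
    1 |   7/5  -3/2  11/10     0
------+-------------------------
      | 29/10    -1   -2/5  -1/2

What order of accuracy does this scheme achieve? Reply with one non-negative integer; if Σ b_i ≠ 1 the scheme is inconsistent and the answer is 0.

1

b = (29/10, -1, -2/5, -1/2)
c = (0, -15/8, 47/18, 1)
Ac = (0, 0, -55/16, 4093/720)
Σ b_i: 29/10·1 + (-1)·1 + (-2/5)·1 + (-1/2)·1 = 1 ✓
b·c: (-1)·(-15/8) + (-2/5)·47/18 + (-1/2)·1 = 119/360 ≠ 1/2 ⇒ order 1.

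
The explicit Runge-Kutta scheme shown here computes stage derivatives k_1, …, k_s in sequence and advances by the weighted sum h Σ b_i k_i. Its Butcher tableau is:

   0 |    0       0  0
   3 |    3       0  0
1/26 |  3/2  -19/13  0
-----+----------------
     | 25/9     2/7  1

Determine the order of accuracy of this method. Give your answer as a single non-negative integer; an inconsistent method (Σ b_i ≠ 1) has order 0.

0

b = (25/9, 2/7, 1)
c = (0, 3, 1/26)
Ac = (0, 0, -57/13)
Σ b_i: 25/9·1 + 2/7·1 + 1·1 = 256/63 ≠ 1 ⇒ order 0.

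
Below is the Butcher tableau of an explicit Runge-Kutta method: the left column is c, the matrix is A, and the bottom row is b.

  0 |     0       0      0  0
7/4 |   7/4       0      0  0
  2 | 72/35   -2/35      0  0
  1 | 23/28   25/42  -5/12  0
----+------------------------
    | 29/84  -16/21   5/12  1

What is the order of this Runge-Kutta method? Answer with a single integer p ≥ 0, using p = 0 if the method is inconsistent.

4

b = (29/84, -16/21, 5/12, 1)
c = (0, 7/4, 2, 1)
Ac = (0, 0, -1/10, 5/24)
Σ b_i: 29/84·1 + (-16/21)·1 + 5/12·1 + 1·1 = 1 ✓
b·c: (-16/21)·7/4 + 5/12·2 + 1·1 = 1/2 ✓
b·c²: (-16/21)·49/16 + 5/12·4 + 1·1 = 1/3 ✓
b·Ac: 5/12·(-1/10) + 1·5/24 = 1/6 ✓
b·c³: (-16/21)·343/64 + 5/12·8 + 1·1 = 1/4 ✓
b·(c∘Ac): 5/12·(-1/5) + 1·5/24 = 1/8 ✓
b·Ac²: 5/12·(-7/40) + 1·5/32 = 1/12 ✓
b·A²c: 1·1/24 = 1/24 ✓; 4 stages ⇒ order 4.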